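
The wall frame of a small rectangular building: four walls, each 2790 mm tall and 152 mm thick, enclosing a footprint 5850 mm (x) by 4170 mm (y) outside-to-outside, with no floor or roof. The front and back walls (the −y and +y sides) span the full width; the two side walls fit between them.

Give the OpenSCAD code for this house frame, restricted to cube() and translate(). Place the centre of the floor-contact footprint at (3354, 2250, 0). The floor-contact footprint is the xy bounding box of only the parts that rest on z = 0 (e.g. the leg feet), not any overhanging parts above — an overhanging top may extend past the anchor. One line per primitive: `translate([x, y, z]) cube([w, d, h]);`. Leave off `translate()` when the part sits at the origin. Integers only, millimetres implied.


translate([429, 165, 0]) cube([5850, 152, 2790]);
translate([429, 4183, 0]) cube([5850, 152, 2790]);
translate([429, 317, 0]) cube([152, 3866, 2790]);
translate([6127, 317, 0]) cube([152, 3866, 2790]);


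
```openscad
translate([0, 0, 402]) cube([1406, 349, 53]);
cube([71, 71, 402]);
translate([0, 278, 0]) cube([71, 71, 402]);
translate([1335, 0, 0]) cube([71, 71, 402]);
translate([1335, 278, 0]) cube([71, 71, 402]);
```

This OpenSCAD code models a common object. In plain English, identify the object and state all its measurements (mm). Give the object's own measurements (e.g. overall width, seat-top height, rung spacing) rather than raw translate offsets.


A bench: a 1406×349 mm seat slab, 53 mm thick, top at z = 455 mm, on four 71×71 mm square legs flush with the seat corners and standing on z = 0.


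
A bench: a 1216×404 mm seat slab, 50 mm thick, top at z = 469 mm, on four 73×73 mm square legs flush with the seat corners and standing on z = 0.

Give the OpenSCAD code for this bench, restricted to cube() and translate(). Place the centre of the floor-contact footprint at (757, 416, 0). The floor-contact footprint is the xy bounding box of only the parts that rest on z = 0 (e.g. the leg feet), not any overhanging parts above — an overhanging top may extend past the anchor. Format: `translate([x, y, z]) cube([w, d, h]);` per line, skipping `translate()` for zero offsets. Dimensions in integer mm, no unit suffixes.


// leg_h = 469 − 50 = 419
translate([149, 214, 419]) cube([1216, 404, 50]);
translate([149, 214, 0]) cube([73, 73, 419]);
translate([149, 545, 0]) cube([73, 73, 419]);
translate([1292, 214, 0]) cube([73, 73, 419]);
translate([1292, 545, 0]) cube([73, 73, 419]);


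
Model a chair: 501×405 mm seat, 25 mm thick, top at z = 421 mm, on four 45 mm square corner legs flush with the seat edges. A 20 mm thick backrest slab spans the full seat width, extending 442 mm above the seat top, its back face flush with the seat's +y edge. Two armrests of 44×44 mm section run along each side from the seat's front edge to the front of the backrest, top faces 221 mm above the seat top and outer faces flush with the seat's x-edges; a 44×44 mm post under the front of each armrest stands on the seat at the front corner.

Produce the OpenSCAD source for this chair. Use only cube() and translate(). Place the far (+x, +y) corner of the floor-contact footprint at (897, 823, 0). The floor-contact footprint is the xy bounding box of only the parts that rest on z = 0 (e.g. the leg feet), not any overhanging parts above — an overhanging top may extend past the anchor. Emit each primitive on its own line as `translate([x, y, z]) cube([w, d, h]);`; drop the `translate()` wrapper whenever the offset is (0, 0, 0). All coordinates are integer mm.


translate([396, 418, 396]) cube([501, 405, 25]);
translate([396, 418, 0]) cube([45, 45, 396]);
translate([852, 418, 0]) cube([45, 45, 396]);
translate([396, 778, 0]) cube([45, 45, 396]);
translate([852, 778, 0]) cube([45, 45, 396]);
translate([396, 803, 421]) cube([501, 20, 442]);
translate([396, 418, 598]) cube([44, 385, 44]);
translate([853, 418, 598]) cube([44, 385, 44]);
translate([396, 418, 421]) cube([44, 44, 177]);
translate([853, 418, 421]) cube([44, 44, 177]);


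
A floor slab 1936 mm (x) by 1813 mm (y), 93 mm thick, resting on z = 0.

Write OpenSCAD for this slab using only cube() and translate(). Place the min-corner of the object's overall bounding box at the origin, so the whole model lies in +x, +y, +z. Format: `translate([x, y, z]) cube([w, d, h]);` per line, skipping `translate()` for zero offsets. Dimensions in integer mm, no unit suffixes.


cube([1936, 1813, 93]);


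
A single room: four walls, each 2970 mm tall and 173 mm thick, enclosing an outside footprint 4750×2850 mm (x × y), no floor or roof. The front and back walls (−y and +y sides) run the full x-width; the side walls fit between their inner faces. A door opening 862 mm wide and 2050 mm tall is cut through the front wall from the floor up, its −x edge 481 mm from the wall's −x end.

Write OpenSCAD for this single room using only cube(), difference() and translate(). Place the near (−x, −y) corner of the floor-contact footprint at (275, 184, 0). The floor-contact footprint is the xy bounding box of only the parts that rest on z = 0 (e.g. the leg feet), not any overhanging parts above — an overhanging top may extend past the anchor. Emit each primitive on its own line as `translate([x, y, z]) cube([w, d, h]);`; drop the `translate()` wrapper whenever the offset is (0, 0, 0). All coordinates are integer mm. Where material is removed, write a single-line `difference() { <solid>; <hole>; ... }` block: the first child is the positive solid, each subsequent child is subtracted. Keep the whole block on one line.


difference() { translate([275, 184, 0]) cube([4750, 173, 2970]); translate([756, 184, 0]) cube([862, 173, 2050]); }
translate([275, 2861, 0]) cube([4750, 173, 2970]);
translate([275, 357, 0]) cube([173, 2504, 2970]);
translate([4852, 357, 0]) cube([173, 2504, 2970]);


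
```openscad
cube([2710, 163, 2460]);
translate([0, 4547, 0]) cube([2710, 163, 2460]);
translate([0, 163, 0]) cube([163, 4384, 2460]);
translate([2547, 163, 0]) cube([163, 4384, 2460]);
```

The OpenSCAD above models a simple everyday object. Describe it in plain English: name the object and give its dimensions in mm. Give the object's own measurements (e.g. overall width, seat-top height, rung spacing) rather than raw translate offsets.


The wall frame of a small rectangular building: four walls, each 2460 mm tall and 163 mm thick, enclosing a footprint 2710 mm (x) by 4710 mm (y) outside-to-outside, with no floor or roof. The front and back walls (the −y and +y sides) span the full width; the two side walls fit between them.


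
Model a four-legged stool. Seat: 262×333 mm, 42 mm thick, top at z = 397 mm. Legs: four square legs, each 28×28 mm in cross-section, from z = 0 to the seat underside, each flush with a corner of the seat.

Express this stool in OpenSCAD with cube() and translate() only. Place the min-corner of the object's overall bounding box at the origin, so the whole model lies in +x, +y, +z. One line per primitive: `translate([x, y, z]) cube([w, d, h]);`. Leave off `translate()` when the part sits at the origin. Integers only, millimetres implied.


translate([0, 0, 355]) cube([262, 333, 42]);
cube([28, 28, 355]);
translate([234, 0, 0]) cube([28, 28, 355]);
translate([0, 305, 0]) cube([28, 28, 355]);
translate([234, 305, 0]) cube([28, 28, 355]);


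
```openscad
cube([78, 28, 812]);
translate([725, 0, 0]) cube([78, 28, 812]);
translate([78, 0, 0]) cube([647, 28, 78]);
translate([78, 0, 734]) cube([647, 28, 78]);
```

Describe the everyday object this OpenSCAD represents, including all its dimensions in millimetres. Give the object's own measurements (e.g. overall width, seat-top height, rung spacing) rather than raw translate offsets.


A rectangular picture frame lying in the x–z plane (depth along y). The opening is 647 mm wide (x) by 656 mm tall (z), surrounded by a border 78 mm wide on all four sides. The frame is 28 mm deep and is made of two full-height vertical stiles with two horizontal rails fitted between them.


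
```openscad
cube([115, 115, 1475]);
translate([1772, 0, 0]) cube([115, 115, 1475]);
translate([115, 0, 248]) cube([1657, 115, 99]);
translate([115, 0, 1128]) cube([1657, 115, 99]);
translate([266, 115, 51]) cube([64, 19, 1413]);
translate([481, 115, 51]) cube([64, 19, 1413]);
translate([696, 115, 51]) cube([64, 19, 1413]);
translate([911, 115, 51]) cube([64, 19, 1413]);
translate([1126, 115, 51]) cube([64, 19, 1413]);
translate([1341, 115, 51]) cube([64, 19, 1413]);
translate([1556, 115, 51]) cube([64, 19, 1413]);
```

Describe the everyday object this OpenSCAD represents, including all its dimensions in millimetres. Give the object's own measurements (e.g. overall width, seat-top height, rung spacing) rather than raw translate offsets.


A fence section. Two 115×115 mm posts, 1475 mm tall, stand on the floor with a clear span of 1657 mm between their inner faces. Two horizontal rails of 115×99 mm section span the gap between the posts with their undersides at z = 248 mm and z = 1128 mm, flush with the posts' −y face. 7 pickets, each 64 mm wide, 19 mm thick and 1413 mm tall, are fixed to the +y face of the rails with their bottoms at z = 51 mm, spaced across the span with a 151 mm gap after the −x post and between neighbouring pickets, with 152 mm left before the +x post.


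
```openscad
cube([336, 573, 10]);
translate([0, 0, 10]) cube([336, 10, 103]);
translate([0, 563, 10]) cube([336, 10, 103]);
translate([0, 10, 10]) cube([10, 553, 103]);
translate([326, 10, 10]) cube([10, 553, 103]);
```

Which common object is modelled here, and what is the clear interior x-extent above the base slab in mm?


An open box. The internal width is 316 mm.

A 336×573 base slab with four walls standing on it — an open box. The base is 336 mm wide and the walls are 10 mm thick, so the internal width is 336 − 2 × 10 = 316 mm.


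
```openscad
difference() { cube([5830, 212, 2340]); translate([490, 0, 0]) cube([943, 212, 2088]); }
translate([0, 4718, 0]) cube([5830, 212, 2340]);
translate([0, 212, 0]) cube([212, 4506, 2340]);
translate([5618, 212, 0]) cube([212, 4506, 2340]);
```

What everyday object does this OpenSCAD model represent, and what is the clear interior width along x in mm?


A single room. The interior width is 5406 mm.

Four walls enclosing a rectangle with a door in the front wall — a room. Outside width 5830 minus two 212 mm walls gives 5406 mm.


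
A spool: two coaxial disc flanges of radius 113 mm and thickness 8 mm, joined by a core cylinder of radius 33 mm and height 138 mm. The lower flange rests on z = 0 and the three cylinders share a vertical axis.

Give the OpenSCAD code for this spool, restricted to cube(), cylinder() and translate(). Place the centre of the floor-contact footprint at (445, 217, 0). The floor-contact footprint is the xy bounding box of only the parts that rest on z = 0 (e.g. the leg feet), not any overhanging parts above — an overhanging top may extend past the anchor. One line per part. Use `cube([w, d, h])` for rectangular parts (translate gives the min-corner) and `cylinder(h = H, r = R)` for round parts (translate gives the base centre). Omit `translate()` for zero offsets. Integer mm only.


translate([445, 217, 0]) cylinder(h = 8, r = 113);
translate([445, 217, 8]) cylinder(h = 138, r = 33);
translate([445, 217, 146]) cylinder(h = 8, r = 113);


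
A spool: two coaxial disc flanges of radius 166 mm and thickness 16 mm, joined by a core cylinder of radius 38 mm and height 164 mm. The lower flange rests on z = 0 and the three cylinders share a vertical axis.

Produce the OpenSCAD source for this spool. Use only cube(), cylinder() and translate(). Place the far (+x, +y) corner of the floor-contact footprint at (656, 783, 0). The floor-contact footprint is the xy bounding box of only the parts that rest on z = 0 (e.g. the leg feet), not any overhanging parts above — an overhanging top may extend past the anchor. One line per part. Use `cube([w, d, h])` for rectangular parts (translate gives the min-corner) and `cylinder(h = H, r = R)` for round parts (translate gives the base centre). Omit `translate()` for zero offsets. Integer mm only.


translate([490, 617, 0]) cylinder(h = 16, r = 166);
translate([490, 617, 16]) cylinder(h = 164, r = 38);
translate([490, 617, 180]) cylinder(h = 16, r = 166);


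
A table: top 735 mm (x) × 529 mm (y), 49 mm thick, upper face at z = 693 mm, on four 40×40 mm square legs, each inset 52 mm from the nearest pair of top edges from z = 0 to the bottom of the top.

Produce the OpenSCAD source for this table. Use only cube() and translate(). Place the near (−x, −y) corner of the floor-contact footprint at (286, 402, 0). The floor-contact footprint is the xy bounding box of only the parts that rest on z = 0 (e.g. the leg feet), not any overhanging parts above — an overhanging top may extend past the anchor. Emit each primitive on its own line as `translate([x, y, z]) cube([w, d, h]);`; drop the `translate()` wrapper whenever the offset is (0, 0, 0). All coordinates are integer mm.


translate([234, 350, 644]) cube([735, 529, 49]);
translate([286, 402, 0]) cube([40, 40, 644]);
translate([877, 402, 0]) cube([40, 40, 644]);
translate([286, 787, 0]) cube([40, 40, 644]);
translate([877, 787, 0]) cube([40, 40, 644]);


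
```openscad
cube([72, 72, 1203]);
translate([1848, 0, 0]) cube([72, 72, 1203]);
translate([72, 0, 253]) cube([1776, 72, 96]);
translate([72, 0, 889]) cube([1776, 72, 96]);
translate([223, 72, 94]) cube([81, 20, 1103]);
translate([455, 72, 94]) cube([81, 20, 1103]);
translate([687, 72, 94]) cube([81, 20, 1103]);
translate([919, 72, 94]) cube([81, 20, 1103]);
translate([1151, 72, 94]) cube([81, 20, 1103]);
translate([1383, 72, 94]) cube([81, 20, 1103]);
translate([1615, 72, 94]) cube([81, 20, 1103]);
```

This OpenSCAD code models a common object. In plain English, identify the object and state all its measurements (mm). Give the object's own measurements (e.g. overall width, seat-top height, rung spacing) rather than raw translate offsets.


A fence section. Two 72×72 mm posts, 1203 mm tall, stand on the floor with a clear span of 1776 mm between their inner faces. Two horizontal rails of 72×96 mm section span the gap between the posts with their undersides at z = 253 mm and z = 889 mm, flush with the posts' −y face. 7 pickets, each 81 mm wide, 20 mm thick and 1103 mm tall, are fixed to the +y face of the rails with their bottoms at z = 94 mm, spaced across the span with a 151 mm gap after the −x post and between neighbouring pickets, with 152 mm left before the +x post.


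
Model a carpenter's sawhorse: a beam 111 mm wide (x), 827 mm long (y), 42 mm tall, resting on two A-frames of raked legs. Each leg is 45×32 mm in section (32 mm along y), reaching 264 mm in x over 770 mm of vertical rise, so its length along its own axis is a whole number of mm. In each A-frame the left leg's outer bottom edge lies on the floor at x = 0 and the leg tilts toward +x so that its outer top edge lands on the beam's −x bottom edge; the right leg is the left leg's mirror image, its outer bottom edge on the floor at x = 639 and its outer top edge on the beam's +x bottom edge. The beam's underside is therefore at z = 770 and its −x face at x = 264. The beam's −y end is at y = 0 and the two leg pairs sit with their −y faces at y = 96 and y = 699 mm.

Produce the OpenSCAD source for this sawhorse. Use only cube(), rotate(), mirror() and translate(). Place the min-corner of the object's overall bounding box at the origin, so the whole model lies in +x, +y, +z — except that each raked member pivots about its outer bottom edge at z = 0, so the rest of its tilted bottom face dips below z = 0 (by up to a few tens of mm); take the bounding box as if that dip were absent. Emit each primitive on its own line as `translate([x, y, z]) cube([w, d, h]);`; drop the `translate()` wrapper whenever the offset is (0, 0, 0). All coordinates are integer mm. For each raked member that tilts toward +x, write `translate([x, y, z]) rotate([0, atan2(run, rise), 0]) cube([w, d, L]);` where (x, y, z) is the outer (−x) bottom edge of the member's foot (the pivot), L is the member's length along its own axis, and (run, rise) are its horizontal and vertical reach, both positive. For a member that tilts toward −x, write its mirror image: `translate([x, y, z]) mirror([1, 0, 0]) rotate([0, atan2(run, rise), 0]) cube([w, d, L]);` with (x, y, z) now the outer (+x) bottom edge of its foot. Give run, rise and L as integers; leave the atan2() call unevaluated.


// leg length = √(264² + 770²) = 814
// right-leg outer foot x = 2·264 + 111 = 639
// beam min-corner = (264, 0, 770)
translate([264, 0, 770]) cube([111, 827, 42]);
translate([0, 96, 0]) rotate([0, atan2(264, 770), 0]) cube([45, 32, 814]);
translate([639, 96, 0]) mirror([1, 0, 0]) rotate([0, atan2(264, 770), 0]) cube([45, 32, 814]);
translate([0, 699, 0]) rotate([0, atan2(264, 770), 0]) cube([45, 32, 814]);
translate([639, 699, 0]) mirror([1, 0, 0]) rotate([0, atan2(264, 770), 0]) cube([45, 32, 814]);


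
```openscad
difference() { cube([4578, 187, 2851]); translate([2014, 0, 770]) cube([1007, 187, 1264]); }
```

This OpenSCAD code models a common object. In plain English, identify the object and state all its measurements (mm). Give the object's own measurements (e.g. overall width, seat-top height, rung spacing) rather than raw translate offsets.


A wall 4578 mm long (x), 187 mm thick (y), 2851 mm tall, with a rectangular window opening cut through it. The opening is 1007 mm wide and 1264 mm tall; its sill is at z = 770 mm and its near (−x) edge is 2014 mm from the wall's −x end. The opening passes through the full wall thickness.


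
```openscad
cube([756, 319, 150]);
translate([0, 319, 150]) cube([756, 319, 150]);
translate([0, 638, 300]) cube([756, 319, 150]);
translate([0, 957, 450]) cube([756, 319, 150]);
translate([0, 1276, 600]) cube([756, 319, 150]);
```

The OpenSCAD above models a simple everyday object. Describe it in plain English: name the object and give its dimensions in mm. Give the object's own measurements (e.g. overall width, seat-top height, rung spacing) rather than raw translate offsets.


A straight staircase of 5 solid steps. Each step is 756 mm wide (x), 319 mm deep (y, the going) and 150 mm tall (the rise). The first step rests on the floor; each subsequent step sits one going further in +y and one rise higher in +z, directly behind and above the previous step with no overlap.


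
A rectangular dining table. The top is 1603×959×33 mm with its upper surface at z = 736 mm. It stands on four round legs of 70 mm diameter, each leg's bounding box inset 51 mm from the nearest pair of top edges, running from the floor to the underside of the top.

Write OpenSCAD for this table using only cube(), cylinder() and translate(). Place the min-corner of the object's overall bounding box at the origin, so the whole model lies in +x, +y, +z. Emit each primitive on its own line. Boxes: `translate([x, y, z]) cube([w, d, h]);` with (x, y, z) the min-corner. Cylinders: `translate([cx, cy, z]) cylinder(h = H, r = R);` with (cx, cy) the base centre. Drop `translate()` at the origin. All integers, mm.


// leg_h = 736 - 33 = 703
translate([0, 0, 703]) cube([1603, 959, 33]);
translate([86, 86, 0]) cylinder(h = 703, r = 35);
translate([1517, 86, 0]) cylinder(h = 703, r = 35);
translate([86, 873, 0]) cylinder(h = 703, r = 35);
translate([1517, 873, 0]) cylinder(h = 703, r = 35);


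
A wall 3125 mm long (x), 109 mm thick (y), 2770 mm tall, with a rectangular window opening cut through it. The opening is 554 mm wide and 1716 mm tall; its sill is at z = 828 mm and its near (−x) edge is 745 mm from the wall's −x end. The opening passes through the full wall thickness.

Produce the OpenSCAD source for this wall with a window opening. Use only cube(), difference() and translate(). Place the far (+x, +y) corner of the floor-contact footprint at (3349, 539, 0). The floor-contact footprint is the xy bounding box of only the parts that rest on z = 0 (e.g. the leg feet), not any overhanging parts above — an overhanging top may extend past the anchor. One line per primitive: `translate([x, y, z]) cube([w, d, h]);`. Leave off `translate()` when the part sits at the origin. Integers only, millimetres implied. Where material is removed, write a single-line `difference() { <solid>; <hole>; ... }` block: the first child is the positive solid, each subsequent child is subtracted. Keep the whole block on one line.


difference() { translate([224, 430, 0]) cube([3125, 109, 2770]); translate([969, 430, 828]) cube([554, 109, 1716]); }


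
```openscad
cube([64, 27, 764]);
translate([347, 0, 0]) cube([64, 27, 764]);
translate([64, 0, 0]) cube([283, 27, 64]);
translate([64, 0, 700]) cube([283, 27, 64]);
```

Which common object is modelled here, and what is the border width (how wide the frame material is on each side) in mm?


A picture frame. The border width is 64 mm.

Four thin pieces enclosing a rectangular opening — a picture frame. The two full-height stiles are 764 mm tall; the top rail sits at z = 700 and is 64 mm tall, so the border above the opening is 764 − 700 = 64 mm, matching the stile x-width.


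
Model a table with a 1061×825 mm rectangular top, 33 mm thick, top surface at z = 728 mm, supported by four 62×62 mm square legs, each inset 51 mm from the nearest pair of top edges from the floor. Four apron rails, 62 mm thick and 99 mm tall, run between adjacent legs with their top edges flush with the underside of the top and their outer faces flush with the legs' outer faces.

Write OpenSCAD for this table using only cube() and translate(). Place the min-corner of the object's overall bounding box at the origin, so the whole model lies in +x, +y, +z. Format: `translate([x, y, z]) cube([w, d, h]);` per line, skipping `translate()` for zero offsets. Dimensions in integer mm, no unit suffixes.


translate([0, 0, 695]) cube([1061, 825, 33]);
translate([51, 51, 0]) cube([62, 62, 695]);
translate([948, 51, 0]) cube([62, 62, 695]);
translate([51, 712, 0]) cube([62, 62, 695]);
translate([948, 712, 0]) cube([62, 62, 695]);
translate([113, 51, 596]) cube([835, 62, 99]);
translate([113, 712, 596]) cube([835, 62, 99]);
translate([51, 113, 596]) cube([62, 599, 99]);
translate([948, 113, 596]) cube([62, 599, 99]);


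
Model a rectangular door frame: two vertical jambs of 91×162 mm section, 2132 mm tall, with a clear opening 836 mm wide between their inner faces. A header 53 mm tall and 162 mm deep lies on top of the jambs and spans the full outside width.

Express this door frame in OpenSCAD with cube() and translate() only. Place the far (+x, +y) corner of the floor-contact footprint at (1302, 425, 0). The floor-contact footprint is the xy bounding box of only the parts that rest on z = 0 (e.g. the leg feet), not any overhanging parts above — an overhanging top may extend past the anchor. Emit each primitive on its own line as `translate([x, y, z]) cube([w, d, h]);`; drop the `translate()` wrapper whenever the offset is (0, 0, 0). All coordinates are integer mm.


translate([284, 263, 0]) cube([91, 162, 2132]);
translate([1211, 263, 0]) cube([91, 162, 2132]);
translate([284, 263, 2132]) cube([1018, 162, 53]);


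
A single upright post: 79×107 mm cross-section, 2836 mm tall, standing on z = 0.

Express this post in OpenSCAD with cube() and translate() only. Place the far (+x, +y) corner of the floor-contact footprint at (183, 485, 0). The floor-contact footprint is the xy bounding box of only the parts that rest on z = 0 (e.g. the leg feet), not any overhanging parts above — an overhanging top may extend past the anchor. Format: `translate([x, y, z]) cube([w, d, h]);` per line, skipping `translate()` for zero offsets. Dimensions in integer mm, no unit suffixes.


translate([104, 378, 0]) cube([79, 107, 2836]);


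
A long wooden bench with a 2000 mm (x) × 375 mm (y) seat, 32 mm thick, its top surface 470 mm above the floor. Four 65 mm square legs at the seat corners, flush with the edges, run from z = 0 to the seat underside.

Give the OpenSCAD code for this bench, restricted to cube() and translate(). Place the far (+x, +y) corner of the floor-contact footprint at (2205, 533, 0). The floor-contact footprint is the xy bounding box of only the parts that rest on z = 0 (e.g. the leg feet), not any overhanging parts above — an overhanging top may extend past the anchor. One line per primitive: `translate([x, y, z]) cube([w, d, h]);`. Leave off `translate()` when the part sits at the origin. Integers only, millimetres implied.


translate([205, 158, 438]) cube([2000, 375, 32]);
translate([205, 158, 0]) cube([65, 65, 438]);
translate([205, 468, 0]) cube([65, 65, 438]);
translate([2140, 158, 0]) cube([65, 65, 438]);
translate([2140, 468, 0]) cube([65, 65, 438]);


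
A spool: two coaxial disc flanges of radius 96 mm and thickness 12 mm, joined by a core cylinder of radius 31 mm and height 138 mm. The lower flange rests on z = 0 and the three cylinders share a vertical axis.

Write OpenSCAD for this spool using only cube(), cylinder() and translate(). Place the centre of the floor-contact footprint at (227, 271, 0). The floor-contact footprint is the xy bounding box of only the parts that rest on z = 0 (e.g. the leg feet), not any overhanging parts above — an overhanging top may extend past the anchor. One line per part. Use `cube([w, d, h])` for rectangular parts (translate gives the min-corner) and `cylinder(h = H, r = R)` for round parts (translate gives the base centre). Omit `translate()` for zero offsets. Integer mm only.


translate([227, 271, 0]) cylinder(h = 12, r = 96);
translate([227, 271, 12]) cylinder(h = 138, r = 31);
translate([227, 271, 150]) cylinder(h = 12, r = 96);


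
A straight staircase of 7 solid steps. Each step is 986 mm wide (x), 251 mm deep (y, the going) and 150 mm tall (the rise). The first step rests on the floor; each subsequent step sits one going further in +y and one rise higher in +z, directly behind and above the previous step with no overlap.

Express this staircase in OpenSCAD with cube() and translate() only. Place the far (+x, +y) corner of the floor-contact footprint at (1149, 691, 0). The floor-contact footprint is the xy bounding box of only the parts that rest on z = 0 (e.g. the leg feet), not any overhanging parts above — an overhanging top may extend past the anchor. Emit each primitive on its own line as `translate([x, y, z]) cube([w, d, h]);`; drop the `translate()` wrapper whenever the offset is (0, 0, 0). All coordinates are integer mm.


translate([163, 440, 0]) cube([986, 251, 150]);
translate([163, 691, 150]) cube([986, 251, 150]);
translate([163, 942, 300]) cube([986, 251, 150]);
translate([163, 1193, 450]) cube([986, 251, 150]);
translate([163, 1444, 600]) cube([986, 251, 150]);
translate([163, 1695, 750]) cube([986, 251, 150]);
translate([163, 1946, 900]) cube([986, 251, 150]);


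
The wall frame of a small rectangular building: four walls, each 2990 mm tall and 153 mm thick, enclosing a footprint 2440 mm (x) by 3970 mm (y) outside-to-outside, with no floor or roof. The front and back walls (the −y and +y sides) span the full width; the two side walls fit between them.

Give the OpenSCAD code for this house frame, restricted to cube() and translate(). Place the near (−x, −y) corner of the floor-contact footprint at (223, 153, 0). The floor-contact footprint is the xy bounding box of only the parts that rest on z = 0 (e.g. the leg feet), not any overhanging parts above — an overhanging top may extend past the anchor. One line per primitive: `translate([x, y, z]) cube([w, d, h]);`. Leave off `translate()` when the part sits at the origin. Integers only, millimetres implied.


translate([223, 153, 0]) cube([2440, 153, 2990]);
translate([223, 3970, 0]) cube([2440, 153, 2990]);
translate([223, 306, 0]) cube([153, 3664, 2990]);
translate([2510, 306, 0]) cube([153, 3664, 2990]);


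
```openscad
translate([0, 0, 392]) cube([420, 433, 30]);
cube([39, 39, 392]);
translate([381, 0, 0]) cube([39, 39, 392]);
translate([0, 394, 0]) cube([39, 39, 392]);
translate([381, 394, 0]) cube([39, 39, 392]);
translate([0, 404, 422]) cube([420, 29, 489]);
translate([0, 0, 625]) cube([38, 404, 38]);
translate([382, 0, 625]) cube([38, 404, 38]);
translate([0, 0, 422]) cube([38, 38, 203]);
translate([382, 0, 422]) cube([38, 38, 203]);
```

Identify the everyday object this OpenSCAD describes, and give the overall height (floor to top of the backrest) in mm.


A chair. The overall height is 911 mm.

A slab on four corner posts with a tall panel at the back — a chair. The seat slab sits at z = 392 with thickness 30, and the 489 mm backrest starts at the seat top, so the overall height is 392 + 30 + 489 = 911 mm.


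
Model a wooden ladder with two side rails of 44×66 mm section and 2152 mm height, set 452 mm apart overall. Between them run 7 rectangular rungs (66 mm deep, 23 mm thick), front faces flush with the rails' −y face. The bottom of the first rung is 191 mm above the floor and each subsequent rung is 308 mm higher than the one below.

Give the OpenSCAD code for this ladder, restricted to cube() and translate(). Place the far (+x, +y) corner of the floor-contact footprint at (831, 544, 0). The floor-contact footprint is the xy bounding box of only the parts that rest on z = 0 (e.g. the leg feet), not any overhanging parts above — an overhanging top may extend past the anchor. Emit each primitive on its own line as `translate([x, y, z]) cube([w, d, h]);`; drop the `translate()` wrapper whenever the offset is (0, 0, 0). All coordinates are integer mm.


// rung span = 452 - 2*44 = 364
// rung[k] z = 191 + k*308
translate([379, 478, 0]) cube([44, 66, 2152]);
translate([787, 478, 0]) cube([44, 66, 2152]);
translate([423, 478, 191]) cube([364, 66, 23]);
translate([423, 478, 499]) cube([364, 66, 23]);
translate([423, 478, 807]) cube([364, 66, 23]);
translate([423, 478, 1115]) cube([364, 66, 23]);
translate([423, 478, 1423]) cube([364, 66, 23]);
translate([423, 478, 1731]) cube([364, 66, 23]);
translate([423, 478, 2039]) cube([364, 66, 23]);


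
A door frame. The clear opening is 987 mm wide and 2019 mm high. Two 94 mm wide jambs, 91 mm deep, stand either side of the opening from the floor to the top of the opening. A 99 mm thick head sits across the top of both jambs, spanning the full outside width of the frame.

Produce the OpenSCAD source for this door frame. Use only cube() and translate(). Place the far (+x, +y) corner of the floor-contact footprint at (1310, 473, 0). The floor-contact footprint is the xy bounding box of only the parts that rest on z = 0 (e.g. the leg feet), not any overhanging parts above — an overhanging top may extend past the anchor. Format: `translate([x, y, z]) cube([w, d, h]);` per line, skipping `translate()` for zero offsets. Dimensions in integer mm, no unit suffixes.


translate([135, 382, 0]) cube([94, 91, 2019]);
translate([1216, 382, 0]) cube([94, 91, 2019]);
translate([135, 382, 2019]) cube([1175, 91, 99]);


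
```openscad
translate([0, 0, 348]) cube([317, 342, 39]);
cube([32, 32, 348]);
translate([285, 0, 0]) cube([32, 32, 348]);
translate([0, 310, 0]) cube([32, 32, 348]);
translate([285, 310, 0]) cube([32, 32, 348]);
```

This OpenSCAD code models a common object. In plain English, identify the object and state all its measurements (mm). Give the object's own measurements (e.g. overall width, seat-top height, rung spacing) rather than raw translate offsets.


A simple wooden stool: a rectangular seat 317 mm (x) by 342 mm (y), 39 mm thick, top face at z = 387 mm, on four square legs, each 32×32 mm in cross-section. The legs rest on z = 0, each flush with a corner of the seat.


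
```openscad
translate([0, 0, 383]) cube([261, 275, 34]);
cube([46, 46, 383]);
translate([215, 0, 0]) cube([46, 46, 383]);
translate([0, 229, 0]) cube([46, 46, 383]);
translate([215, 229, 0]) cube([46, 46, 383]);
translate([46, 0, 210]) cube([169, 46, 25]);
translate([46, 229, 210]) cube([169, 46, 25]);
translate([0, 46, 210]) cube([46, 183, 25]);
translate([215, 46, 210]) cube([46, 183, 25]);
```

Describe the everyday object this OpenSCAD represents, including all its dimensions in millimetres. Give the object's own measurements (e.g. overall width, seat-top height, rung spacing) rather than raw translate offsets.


A four-legged stool. The seat is a 261×275×34 mm slab whose top surface is at z = 417 mm; four square legs, each 46×46 mm in cross-section, run from the floor (z = 0) to the underside of the seat, each flush with a corner of the seat. Four stretchers, 46 mm wide and 25 mm tall, connect adjacent legs with their undersides at z = 210 mm, each running between the inner faces of the legs it joins and aligned with the legs' outer faces on the other axis.


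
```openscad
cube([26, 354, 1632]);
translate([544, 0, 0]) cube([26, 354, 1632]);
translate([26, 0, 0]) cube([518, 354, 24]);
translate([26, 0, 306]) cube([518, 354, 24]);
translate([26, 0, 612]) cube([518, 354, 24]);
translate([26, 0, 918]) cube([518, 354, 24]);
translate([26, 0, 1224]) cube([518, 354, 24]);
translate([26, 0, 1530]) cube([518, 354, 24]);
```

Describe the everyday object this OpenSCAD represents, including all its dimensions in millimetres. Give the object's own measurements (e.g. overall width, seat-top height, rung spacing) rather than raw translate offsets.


An open bookshelf. Two side panels, each 26 mm thick, 354 mm deep and 1632 mm tall, stand 570 mm apart (outside-to-outside). Between them sit 6 shelves, each 24 mm thick and 354 mm deep, spanning the full gap between the sides. The bottom shelf rests on the floor (its underside at z = 0) and the clear gap between one shelf's top and the next shelf's underside is 282 mm.


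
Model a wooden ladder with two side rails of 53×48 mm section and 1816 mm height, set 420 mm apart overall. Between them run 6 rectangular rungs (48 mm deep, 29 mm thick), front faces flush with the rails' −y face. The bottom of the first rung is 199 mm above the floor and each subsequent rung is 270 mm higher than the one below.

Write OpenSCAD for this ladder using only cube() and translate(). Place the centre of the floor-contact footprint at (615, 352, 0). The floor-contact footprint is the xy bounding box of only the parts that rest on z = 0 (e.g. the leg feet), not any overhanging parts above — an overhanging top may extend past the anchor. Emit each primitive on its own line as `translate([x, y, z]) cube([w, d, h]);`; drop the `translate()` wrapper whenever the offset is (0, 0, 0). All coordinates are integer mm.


// rung span = 420 - 2*53 = 314
// rung[k] z = 199 + k*270
translate([405, 328, 0]) cube([53, 48, 1816]);
translate([772, 328, 0]) cube([53, 48, 1816]);
translate([458, 328, 199]) cube([314, 48, 29]);
translate([458, 328, 469]) cube([314, 48, 29]);
translate([458, 328, 739]) cube([314, 48, 29]);
translate([458, 328, 1009]) cube([314, 48, 29]);
translate([458, 328, 1279]) cube([314, 48, 29]);
translate([458, 328, 1549]) cube([314, 48, 29]);


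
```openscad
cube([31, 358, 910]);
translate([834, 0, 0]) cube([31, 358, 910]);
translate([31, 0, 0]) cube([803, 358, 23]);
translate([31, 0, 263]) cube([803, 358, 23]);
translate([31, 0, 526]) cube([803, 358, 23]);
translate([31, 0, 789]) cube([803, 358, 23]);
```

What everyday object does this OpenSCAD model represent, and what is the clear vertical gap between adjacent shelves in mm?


A bookshelf. The clear shelf gap is 240 mm.

Two tall side panels with 4 horizontal boards between them — a bookshelf. The first two shelf undersides are at z = 0 and z = 263; with shelf thickness 23, the clear gap is 263 − 0 − 23 = 240 mm.


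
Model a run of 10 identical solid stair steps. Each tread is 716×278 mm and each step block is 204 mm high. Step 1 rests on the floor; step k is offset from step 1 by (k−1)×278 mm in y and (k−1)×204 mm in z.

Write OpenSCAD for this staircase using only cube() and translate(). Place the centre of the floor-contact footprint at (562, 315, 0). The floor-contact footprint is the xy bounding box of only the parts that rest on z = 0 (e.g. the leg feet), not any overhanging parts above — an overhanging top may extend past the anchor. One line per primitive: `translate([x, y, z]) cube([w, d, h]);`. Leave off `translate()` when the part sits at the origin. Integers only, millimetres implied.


translate([204, 176, 0]) cube([716, 278, 204]);
translate([204, 454, 204]) cube([716, 278, 204]);
translate([204, 732, 408]) cube([716, 278, 204]);
translate([204, 1010, 612]) cube([716, 278, 204]);
translate([204, 1288, 816]) cube([716, 278, 204]);
translate([204, 1566, 1020]) cube([716, 278, 204]);
translate([204, 1844, 1224]) cube([716, 278, 204]);
translate([204, 2122, 1428]) cube([716, 278, 204]);
translate([204, 2400, 1632]) cube([716, 278, 204]);
translate([204, 2678, 1836]) cube([716, 278, 204]);


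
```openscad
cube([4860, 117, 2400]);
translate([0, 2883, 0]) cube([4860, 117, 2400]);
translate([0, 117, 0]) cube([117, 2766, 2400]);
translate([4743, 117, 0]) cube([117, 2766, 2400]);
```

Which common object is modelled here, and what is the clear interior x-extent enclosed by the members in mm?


A house (or room) frame. The interior width is 4626 mm.

Four 2400 mm walls enclosing a rectangle with no floor or roof — a room or house frame. Outside width is 4860 mm and wall thickness is 117 mm, so the interior width is 4860 − 2 × 117 = 4626 mm.


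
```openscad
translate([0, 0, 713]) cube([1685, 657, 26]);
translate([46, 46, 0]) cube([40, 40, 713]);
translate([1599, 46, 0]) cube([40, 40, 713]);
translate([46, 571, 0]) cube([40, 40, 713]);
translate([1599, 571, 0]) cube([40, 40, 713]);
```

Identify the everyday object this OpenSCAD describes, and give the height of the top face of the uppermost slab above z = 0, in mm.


A table. The table height is 739 mm.

A 1685×657×26 slab sits at z = 713 on four 40 mm square posts — a table. The top surface is at 713 + 26 = 739 mm.


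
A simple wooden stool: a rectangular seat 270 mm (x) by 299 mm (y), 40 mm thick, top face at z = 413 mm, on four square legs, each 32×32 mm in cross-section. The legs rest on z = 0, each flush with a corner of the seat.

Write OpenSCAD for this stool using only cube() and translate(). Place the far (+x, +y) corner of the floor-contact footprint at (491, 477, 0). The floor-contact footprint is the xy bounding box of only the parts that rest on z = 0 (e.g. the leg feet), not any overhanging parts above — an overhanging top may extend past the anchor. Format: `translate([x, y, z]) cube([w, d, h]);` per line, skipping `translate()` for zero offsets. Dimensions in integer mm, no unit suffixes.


// leg_h = 413 - 40 = 373
translate([221, 178, 373]) cube([270, 299, 40]);
translate([221, 178, 0]) cube([32, 32, 373]);
translate([459, 178, 0]) cube([32, 32, 373]);
translate([221, 445, 0]) cube([32, 32, 373]);
translate([459, 445, 0]) cube([32, 32, 373]);


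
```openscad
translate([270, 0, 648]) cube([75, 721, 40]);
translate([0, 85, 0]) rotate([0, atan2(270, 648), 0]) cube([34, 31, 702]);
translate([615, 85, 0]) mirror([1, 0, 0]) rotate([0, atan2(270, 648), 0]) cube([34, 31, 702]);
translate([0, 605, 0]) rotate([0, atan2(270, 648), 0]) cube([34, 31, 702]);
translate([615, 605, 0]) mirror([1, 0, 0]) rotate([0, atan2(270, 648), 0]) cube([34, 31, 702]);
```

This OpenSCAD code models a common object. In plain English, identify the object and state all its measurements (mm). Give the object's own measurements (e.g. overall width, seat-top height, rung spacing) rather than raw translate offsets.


A sawhorse. A 75×721×40 mm beam (x, y, z) sits on two A-frame leg pairs. Each pair is two raked legs of 34×31 mm section (31 mm along y) splaying symmetrically in x. Each leg rises 648 mm vertically over 270 mm of horizontal reach and is 702 mm long along its own axis. Every leg's outer bottom edge rests on the floor and its outer top edge meets a bottom edge of the beam — the left legs (tilting toward +x) meet the beam's −x bottom edge, the right legs (their mirror images, tilting toward −x) meet its +x bottom edge — so the leg tops tuck under the beam, the beam's underside is 648 mm above the floor, and the feet are 615 mm apart outside-to-outside with the beam centred between them. The two leg pairs are set in 85 mm from either end of the beam.
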